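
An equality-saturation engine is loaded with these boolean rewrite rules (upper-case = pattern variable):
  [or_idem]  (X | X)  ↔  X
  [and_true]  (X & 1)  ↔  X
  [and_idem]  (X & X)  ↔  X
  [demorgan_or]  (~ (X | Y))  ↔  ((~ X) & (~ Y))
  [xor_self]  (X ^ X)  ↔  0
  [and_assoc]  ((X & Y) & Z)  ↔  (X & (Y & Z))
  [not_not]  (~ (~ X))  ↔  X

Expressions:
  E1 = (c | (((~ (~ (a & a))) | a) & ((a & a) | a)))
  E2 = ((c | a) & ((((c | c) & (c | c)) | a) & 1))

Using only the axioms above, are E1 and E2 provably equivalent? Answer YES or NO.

1. [not_not →] (~ (~ (a & a)))  →  (a & a);  E1 = (c | (((a & a) | a) & ((a & a) | a)))
2. [and_idem →] (((a & a) | a) & ((a & a) | a))  →  ((a & a) | a);  E1 = (c | ((a & a) | a))
3. [and_idem →] (a & a)  →  a;  E1 = (c | (a | a))
4. [or_idem →] (a | a)  →  a;  E1 = (c | a)
5. [and_idem ←] (c | a)  →  ((c | a) & (c | a))
6. [or_idem ←] c  →  (c | c);  E1 = ((c | a) & ((c | c) | a))
7. [and_idem ←] (c | c)  →  ((c | c) & (c | c));  E1 = ((c | a) & (((c | c) & (c | c)) | a))
8. [and_true ←] (((c | c) & (c | c)) | a)  →  ((((c | c) & (c | c)) | a) & 1);  this is E2

YES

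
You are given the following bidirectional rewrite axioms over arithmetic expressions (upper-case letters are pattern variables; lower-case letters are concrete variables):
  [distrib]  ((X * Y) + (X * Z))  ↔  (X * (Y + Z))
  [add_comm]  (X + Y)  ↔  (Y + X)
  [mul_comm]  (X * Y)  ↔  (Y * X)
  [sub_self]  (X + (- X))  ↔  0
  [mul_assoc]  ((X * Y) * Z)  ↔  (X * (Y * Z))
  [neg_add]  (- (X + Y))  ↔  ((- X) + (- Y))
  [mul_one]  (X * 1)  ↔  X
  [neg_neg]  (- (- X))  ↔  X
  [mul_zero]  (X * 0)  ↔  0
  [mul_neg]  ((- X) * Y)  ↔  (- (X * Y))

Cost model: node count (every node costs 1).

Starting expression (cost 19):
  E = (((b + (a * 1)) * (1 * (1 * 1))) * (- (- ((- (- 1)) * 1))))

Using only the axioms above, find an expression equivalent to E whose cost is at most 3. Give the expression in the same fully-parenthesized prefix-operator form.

(a + b)   [cost 3]

(1) (- (- 1))  =[neg_neg →]=  1    ⊢ (((b + (a * 1)) * (1 * (1 * 1))) * (- (- (1 * 1))))
(2) (1 * 1)  =[mul_one →]=  1    ⊢ (((b + (a * 1)) * (1 * (1 * 1))) * (- (- 1)))
(3) (1 * 1)  =[mul_one →]=  1    ⊢ (((b + (a * 1)) * (1 * 1)) * (- (- 1)))
(4) (a * 1)  =[mul_one →]=  a    ⊢ (((b + a) * (1 * 1)) * (- (- 1)))
(5) (b + a)  =[add_comm →]=  (a + b)    ⊢ (((a + b) * (1 * 1)) * (- (- 1)))
(6) (1 * 1)  =[mul_one →]=  1    ⊢ (((a + b) * 1) * (- (- 1)))
(7) (- (- 1))  =[neg_neg →]=  1    ⊢ (((a + b) * 1) * 1)
(8) (((a + b) * 1) * 1)  =[mul_one →]=  ((a + b) * 1)
(9) ((a + b) * 1)  =[mul_one →]=  (a + b)    ⊢ cost 3, within 3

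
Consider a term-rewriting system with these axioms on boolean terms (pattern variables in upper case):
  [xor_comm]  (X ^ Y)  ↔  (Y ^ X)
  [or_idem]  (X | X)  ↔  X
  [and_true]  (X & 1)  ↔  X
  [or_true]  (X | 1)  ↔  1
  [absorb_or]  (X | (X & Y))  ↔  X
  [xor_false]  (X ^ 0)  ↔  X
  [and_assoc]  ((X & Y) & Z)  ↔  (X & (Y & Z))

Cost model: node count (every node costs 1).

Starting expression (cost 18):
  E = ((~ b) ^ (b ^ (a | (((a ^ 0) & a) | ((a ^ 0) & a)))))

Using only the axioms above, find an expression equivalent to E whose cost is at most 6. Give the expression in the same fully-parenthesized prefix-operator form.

step 1: or_idem (→) rewrites (((a ^ 0) & a) | ((a ^ 0) & a)) into ((a ^ 0) & a), now ((~ b) ^ (b ^ (a | ((a ^ 0) & a))))
step 2: xor_false (→) rewrites (a ^ 0) into a, now ((~ b) ^ (b ^ (a | (a & a))))
step 3: absorb_or (→) rewrites (a | (a & a)) into a, reaching cost 6 (bound 6)

((~ b) ^ (b ^ a))   [cost 6]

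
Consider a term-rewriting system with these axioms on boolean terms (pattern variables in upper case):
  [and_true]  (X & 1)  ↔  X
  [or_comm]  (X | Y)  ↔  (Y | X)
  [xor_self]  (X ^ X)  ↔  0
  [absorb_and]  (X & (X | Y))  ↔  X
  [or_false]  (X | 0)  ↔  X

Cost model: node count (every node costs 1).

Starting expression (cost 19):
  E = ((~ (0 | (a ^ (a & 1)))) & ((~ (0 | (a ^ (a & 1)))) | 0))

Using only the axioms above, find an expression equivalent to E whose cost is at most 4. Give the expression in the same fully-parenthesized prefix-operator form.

(~ (a ^ a))   [cost 4]

step 1: absorb_and (→) rewrites ((~ (0 | (a ^ (a & 1)))) & ((~ (0 | (a ^ (a & 1)))) | 0)) into (~ (0 | (a ^ (a & 1))))
step 2: and_true (→) rewrites (a & 1) into a, now (~ (0 | (a ^ a)))
step 3: or_comm (→) rewrites (0 | (a ^ a)) into ((a ^ a) | 0), now (~ ((a ^ a) | 0))
step 4: or_false (→) rewrites ((a ^ a) | 0) into (a ^ a), reaching cost 4 (bound 4)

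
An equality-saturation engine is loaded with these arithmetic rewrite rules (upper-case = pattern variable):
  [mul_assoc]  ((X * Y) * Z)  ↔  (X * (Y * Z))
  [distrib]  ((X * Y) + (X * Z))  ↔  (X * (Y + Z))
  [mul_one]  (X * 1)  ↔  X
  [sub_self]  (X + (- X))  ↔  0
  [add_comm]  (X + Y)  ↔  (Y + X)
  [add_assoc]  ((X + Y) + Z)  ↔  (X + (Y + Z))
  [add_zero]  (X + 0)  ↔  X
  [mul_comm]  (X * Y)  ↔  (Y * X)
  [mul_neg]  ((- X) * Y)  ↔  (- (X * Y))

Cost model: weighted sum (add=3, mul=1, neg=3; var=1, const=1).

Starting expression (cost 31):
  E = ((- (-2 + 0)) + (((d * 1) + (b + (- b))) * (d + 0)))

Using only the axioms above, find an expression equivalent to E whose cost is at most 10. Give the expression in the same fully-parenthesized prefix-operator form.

(1) (b + (- b))  =[sub_self →]=  0    ⊢ ((- (-2 + 0)) + (((d * 1) + 0) * (d + 0)))
(2) (-2 + 0)  =[add_zero →]=  -2    ⊢ ((- -2) + (((d * 1) + 0) * (d + 0)))
(3) (d * 1)  =[mul_one →]=  d    ⊢ ((- -2) + ((d + 0) * (d + 0)))
(4) (d + 0)  =[add_zero →]=  d    ⊢ ((- -2) + ((d + 0) * d))
(5) (d + 0)  =[add_zero →]=  d    ⊢ cost 10, within 10

((- -2) + (d * d))   [cost 10]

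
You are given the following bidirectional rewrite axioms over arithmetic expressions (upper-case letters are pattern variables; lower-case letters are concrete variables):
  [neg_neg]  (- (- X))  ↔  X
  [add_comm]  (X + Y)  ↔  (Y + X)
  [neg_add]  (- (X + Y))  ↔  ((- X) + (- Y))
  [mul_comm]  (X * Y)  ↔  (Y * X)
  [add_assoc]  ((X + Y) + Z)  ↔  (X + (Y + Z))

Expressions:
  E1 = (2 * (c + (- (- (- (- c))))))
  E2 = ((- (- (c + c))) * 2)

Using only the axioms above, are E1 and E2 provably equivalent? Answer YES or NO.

YES

(1) (- (- c))  =[neg_neg →]=  c    ⊢ (2 * (c + (- (- c))))
(2) (2 * (c + (- (- c))))  =[mul_comm →]=  ((c + (- (- c))) * 2)
(3) (- (- c))  =[neg_neg →]=  c    ⊢ ((c + c) * 2)
(4) ((c + c) * 2)  =[mul_comm →]=  (2 * (c + c))
(5) (c + c)  =[neg_neg ←]=  (- (- (c + c)))    ⊢ (2 * (- (- (c + c))))
(6) (2 * (- (- (c + c))))  =[mul_comm →]=  ((- (- (c + c))) * 2)    ⊢ E2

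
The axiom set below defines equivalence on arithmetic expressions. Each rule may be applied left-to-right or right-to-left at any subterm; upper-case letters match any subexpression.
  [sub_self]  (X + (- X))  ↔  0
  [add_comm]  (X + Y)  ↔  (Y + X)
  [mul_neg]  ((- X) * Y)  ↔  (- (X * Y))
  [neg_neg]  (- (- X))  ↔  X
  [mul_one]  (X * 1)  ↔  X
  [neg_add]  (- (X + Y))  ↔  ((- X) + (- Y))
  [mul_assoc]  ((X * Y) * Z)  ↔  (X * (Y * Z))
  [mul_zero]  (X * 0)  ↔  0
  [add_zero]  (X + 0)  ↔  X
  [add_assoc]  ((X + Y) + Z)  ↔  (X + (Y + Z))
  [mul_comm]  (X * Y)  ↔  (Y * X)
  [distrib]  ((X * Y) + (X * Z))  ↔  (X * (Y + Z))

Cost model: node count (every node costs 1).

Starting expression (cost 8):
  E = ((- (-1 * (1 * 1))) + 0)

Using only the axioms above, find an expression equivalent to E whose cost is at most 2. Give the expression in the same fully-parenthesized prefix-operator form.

1. [mul_one →] (1 * 1)  →  1;  E = ((- (-1 * 1)) + 0)
2. [mul_one →] (-1 * 1)  →  -1;  E = ((- -1) + 0)
3. [add_zero →] ((- -1) + 0)  →  (- -1);  cost 2 ≤ 2, done

(- -1)   [cost 2]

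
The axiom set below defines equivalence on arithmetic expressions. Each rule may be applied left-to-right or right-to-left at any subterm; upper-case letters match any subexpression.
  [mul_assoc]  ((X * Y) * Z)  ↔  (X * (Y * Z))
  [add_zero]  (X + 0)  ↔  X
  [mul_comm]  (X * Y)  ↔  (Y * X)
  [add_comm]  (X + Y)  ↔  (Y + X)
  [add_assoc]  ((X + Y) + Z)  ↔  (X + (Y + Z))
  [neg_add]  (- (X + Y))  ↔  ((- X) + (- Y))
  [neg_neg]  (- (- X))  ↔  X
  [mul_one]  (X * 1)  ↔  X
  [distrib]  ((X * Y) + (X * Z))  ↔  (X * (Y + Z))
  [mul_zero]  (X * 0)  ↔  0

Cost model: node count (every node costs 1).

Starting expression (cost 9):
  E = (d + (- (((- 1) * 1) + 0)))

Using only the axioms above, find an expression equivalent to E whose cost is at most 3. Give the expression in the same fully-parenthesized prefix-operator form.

(d + 1)   [cost 3]

step 1: mul_one (→) rewrites ((- 1) * 1) into (- 1), now (d + (- ((- 1) + 0)))
step 2: add_zero (→) rewrites ((- 1) + 0) into (- 1), now (d + (- (- 1)))
step 3: neg_neg (→) rewrites (- (- 1)) into 1, reaching cost 3 (bound 3)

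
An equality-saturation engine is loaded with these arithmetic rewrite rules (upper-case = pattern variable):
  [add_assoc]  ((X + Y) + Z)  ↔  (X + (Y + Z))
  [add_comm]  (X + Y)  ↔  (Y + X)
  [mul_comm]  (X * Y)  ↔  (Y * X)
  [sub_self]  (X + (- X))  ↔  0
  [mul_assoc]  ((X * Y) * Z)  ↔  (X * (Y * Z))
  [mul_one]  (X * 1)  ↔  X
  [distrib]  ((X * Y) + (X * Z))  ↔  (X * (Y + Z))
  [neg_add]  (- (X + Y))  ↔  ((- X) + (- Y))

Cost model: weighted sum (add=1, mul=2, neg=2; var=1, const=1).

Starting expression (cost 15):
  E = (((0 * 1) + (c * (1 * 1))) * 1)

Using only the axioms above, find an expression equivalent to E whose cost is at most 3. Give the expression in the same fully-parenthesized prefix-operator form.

1. [mul_one →] (1 * 1)  →  1;  E = (((0 * 1) + (c * 1)) * 1)
2. [mul_one →] (0 * 1)  →  0;  E = ((0 + (c * 1)) * 1)
3. [mul_one →] ((0 + (c * 1)) * 1)  →  (0 + (c * 1))
4. [mul_one →] (c * 1)  →  c;  cost 3 ≤ 3, done

(0 + c)   [cost 3]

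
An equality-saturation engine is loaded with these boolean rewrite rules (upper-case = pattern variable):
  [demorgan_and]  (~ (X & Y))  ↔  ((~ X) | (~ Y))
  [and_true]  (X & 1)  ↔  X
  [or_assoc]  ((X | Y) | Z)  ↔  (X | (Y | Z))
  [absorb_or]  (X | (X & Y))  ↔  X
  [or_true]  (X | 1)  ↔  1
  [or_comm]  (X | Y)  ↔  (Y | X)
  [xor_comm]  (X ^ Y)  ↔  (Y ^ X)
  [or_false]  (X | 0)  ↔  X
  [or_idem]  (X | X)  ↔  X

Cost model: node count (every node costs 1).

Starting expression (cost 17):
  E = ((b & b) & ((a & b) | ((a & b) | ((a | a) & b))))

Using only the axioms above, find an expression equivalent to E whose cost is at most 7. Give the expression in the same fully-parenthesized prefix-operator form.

((b & b) & (a & b))   [cost 7]

step 1: or_idem (→) rewrites (a | a) into a, now ((b & b) & ((a & b) | ((a & b) | (a & b))))
step 2: or_idem (→) rewrites ((a & b) | (a & b)) into (a & b), now ((b & b) & ((a & b) | (a & b)))
step 3: or_idem (→) rewrites ((a & b) | (a & b)) into (a & b), reaching cost 7 (bound 7)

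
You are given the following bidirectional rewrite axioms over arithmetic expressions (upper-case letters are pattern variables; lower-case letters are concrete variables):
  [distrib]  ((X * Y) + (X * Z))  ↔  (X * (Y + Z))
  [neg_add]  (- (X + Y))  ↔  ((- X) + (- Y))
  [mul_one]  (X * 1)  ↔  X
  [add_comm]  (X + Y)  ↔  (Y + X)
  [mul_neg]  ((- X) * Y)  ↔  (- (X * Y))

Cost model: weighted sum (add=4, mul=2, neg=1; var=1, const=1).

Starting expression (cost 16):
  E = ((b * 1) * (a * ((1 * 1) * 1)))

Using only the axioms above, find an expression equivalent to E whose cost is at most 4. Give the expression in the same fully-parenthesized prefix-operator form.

1. [mul_one →] ((1 * 1) * 1)  →  (1 * 1);  E = ((b * 1) * (a * (1 * 1)))
2. [mul_one →] (1 * 1)  →  1;  E = ((b * 1) * (a * 1))
3. [mul_one →] (b * 1)  →  b;  E = (b * (a * 1))
4. [mul_one →] (a * 1)  →  a;  cost 4 ≤ 4, done

(b * a)   [cost 4]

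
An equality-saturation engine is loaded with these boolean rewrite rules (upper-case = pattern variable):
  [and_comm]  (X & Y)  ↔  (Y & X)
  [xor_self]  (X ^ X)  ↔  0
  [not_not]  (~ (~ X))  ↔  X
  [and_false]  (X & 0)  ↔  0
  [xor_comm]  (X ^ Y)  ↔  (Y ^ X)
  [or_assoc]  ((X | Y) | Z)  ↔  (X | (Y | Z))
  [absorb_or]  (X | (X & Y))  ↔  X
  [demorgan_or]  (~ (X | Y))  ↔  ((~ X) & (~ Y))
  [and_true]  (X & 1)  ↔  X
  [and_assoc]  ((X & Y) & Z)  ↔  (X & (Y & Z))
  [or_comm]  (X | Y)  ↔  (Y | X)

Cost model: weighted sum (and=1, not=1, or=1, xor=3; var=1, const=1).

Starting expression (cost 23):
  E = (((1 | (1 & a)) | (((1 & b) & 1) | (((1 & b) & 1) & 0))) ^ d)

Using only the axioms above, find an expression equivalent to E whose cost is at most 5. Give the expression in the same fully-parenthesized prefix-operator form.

(1) (((1 & b) & 1) | (((1 & b) & 1) & 0))  =[absorb_or →]=  ((1 & b) & 1)    ⊢ (((1 | (1 & a)) | ((1 & b) & 1)) ^ d)
(2) ((1 & b) & 1)  =[and_true →]=  (1 & b)    ⊢ (((1 | (1 & a)) | (1 & b)) ^ d)
(3) (1 | (1 & a))  =[absorb_or →]=  1    ⊢ ((1 | (1 & b)) ^ d)
(4) (1 | (1 & b))  =[absorb_or →]=  1    ⊢ cost 5, within 5

(1 ^ d)   [cost 5]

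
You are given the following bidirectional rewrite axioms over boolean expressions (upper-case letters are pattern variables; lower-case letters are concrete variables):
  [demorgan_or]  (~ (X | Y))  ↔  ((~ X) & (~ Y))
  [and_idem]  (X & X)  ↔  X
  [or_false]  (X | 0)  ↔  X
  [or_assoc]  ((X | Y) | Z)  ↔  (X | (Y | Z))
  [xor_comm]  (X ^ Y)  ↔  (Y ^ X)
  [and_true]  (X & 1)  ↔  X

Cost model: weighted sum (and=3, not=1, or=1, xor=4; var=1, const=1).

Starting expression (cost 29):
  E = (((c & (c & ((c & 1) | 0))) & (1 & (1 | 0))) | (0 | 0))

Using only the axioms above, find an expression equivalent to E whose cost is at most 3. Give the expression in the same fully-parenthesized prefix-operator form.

step 1: and_true (→) rewrites (c & 1) into c, now (((c & (c & (c | 0))) & (1 & (1 | 0))) | (0 | 0))
step 2: or_false (→) rewrites (c | 0) into c, now (((c & (c & c)) & (1 & (1 | 0))) | (0 | 0))
step 3: and_idem (→) rewrites (c & c) into c, now (((c & c) & (1 & (1 | 0))) | (0 | 0))
step 4: or_false (→) rewrites (1 | 0) into 1, now (((c & c) & (1 & 1)) | (0 | 0))
step 5: and_true (→) rewrites (1 & 1) into 1, now (((c & c) & 1) | (0 | 0))
step 6: or_false (→) rewrites (0 | 0) into 0, now (((c & c) & 1) | 0)
step 7: and_idem (→) rewrites (c & c) into c, now ((c & 1) | 0)
step 8: and_true (→) rewrites (c & 1) into c, reaching cost 3 (bound 3)

(c | 0)   [cost 3]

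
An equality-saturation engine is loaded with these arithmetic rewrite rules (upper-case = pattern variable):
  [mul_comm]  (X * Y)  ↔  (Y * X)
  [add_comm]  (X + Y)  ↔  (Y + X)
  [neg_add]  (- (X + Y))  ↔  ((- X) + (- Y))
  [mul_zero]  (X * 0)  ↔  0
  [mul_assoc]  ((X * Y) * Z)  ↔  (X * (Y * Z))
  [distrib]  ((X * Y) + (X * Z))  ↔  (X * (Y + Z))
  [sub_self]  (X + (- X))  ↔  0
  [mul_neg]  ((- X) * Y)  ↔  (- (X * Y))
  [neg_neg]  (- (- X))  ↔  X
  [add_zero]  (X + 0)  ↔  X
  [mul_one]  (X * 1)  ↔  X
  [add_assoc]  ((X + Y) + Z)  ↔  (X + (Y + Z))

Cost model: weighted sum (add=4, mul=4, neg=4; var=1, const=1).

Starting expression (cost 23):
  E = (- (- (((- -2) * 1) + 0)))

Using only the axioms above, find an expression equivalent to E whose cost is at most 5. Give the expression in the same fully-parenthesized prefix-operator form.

step 1: neg_neg (→) rewrites (- (- (((- -2) * 1) + 0))) into (((- -2) * 1) + 0)
step 2: mul_one (→) rewrites ((- -2) * 1) into (- -2), now ((- -2) + 0)
step 3: add_zero (→) rewrites ((- -2) + 0) into (- -2), reaching cost 5 (bound 5)

(- -2)   [cost 5]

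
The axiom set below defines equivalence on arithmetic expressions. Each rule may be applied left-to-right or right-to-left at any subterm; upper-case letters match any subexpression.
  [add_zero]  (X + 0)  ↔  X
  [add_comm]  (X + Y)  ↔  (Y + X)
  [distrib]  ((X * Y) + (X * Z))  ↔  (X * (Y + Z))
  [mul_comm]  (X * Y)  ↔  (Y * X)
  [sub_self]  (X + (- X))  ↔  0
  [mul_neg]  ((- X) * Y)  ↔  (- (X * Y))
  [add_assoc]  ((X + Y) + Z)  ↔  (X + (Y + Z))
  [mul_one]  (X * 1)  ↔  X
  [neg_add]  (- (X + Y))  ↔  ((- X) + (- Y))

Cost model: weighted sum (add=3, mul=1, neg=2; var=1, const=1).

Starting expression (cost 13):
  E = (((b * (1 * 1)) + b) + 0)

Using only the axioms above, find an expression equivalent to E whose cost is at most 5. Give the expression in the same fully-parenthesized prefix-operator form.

(b + b)   [cost 5]

(1) (((b * (1 * 1)) + b) + 0)  =[add_zero →]=  ((b * (1 * 1)) + b)
(2) (1 * 1)  =[mul_one →]=  1    ⊢ ((b * 1) + b)
(3) (b * 1)  =[mul_one →]=  b    ⊢ cost 5, within 5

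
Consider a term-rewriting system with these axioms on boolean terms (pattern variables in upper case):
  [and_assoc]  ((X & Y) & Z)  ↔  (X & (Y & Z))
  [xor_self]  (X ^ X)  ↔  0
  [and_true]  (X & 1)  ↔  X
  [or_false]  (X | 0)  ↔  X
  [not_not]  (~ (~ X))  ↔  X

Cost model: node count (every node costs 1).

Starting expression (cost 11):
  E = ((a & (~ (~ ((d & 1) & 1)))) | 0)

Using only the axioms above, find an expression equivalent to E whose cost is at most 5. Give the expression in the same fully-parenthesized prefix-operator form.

(1) (~ (~ ((d & 1) & 1)))  =[not_not →]=  ((d & 1) & 1)    ⊢ ((a & ((d & 1) & 1)) | 0)
(2) ((a & ((d & 1) & 1)) | 0)  =[or_false →]=  (a & ((d & 1) & 1))
(3) ((d & 1) & 1)  =[and_true →]=  (d & 1)    ⊢ cost 5, within 5

(a & (d & 1))   [cost 5]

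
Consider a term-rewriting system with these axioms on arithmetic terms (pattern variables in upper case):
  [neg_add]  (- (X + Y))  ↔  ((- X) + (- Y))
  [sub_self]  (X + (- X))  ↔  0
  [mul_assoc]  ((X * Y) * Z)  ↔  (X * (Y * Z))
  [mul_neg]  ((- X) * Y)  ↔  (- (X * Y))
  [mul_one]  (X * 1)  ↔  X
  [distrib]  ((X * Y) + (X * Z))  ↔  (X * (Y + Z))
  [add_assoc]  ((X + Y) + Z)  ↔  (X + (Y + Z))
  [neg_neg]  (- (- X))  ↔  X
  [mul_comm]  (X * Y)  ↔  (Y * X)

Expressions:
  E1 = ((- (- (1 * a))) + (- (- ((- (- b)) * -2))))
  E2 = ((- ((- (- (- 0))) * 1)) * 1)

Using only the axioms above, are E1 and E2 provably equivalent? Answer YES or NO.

NO

Every axiom is a valid identity, so a rewrite proof would force E1 and E2 to agree under every assignment.
At a=0, b=1: E1 = -2 but E2 = 0; they differ, so no derivation exists.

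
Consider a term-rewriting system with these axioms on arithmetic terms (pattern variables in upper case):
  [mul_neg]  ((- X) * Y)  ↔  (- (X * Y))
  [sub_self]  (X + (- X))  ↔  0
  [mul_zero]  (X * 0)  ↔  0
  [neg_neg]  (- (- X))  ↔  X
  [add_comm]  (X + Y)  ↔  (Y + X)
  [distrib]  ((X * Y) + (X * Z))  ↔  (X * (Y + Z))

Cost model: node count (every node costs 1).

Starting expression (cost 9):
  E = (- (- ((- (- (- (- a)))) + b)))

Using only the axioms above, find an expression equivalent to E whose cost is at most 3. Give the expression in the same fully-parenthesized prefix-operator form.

step 1: neg_neg (→) rewrites (- (- (- (- a)))) into (- (- a)), now (- (- ((- (- a)) + b)))
step 2: neg_neg (→) rewrites (- (- a)) into a, now (- (- (a + b)))
step 3: neg_neg (→) rewrites (- (- (a + b))) into (a + b), reaching cost 3 (bound 3)

(a + b)   [cost 3]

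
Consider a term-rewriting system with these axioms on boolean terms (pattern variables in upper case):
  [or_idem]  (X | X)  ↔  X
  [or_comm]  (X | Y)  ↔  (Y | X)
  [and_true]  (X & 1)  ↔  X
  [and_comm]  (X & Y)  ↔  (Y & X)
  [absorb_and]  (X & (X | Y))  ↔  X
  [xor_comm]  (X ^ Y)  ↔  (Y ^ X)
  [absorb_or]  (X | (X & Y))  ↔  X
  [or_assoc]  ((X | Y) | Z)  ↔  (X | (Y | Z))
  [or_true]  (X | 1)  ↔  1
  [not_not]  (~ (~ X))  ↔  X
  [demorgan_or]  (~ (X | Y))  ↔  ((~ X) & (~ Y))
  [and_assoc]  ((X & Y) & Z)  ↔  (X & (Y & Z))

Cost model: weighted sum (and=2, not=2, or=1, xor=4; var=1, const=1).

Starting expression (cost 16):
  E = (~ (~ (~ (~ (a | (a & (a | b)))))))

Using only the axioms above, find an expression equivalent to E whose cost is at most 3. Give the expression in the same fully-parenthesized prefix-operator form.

(a | a)   [cost 3]

1. [not_not →] (~ (~ (~ (a | (a & (a | b))))))  →  (~ (a | (a & (a | b))));  E = (~ (~ (a | (a & (a | b)))))
2. [not_not →] (~ (~ (a | (a & (a | b)))))  →  (a | (a & (a | b)))
3. [absorb_and →] (a & (a | b))  →  a;  cost 3 ≤ 3, done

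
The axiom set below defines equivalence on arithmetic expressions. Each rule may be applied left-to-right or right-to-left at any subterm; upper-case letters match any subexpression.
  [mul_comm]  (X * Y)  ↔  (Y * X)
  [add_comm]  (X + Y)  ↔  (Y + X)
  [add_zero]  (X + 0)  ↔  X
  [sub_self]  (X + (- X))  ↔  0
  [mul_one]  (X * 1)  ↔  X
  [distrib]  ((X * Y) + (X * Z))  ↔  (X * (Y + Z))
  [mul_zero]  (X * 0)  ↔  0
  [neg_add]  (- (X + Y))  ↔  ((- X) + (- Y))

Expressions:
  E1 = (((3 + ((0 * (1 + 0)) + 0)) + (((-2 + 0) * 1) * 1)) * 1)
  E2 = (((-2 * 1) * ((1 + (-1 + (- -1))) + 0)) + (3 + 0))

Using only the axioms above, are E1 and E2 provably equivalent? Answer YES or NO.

1. [mul_one →] (((3 + ((0 * (1 + 0)) + 0)) + (((-2 + 0) * 1) * 1)) * 1)  →  ((3 + ((0 * (1 + 0)) + 0)) + (((-2 + 0) * 1) * 1))
2. [add_zero →] (-2 + 0)  →  -2;  E1 = ((3 + ((0 * (1 + 0)) + 0)) + ((-2 * 1) * 1))
3. [mul_one →] (-2 * 1)  →  -2;  E1 = ((3 + ((0 * (1 + 0)) + 0)) + (-2 * 1))
4. [add_zero →] (1 + 0)  →  1;  E1 = ((3 + ((0 * 1) + 0)) + (-2 * 1))
5. [mul_one →] (0 * 1)  →  0;  E1 = ((3 + (0 + 0)) + (-2 * 1))
6. [add_zero →] (0 + 0)  →  0;  E1 = ((3 + 0) + (-2 * 1))
7. [mul_one →] (-2 * 1)  →  -2;  E1 = ((3 + 0) + -2)
8. [add_zero →] (3 + 0)  →  3;  E1 = (3 + -2)
9. [add_comm →] (3 + -2)  →  (-2 + 3)
10. [mul_one ←] -2  →  (-2 * 1);  E1 = ((-2 * 1) + 3)
11. [mul_one ←] (-2 * 1)  →  ((-2 * 1) * 1);  E1 = (((-2 * 1) * 1) + 3)
12. [add_zero ←] 3  →  (3 + 0);  E1 = (((-2 * 1) * 1) + (3 + 0))
13. [add_zero ←] 1  →  (1 + 0);  E1 = (((-2 * 1) * (1 + 0)) + (3 + 0))
14. [add_zero ←] 1  →  (1 + 0);  E1 = (((-2 * 1) * ((1 + 0) + 0)) + (3 + 0))
15. [sub_self ←] 0  →  (-1 + (- -1));  this is E2

YES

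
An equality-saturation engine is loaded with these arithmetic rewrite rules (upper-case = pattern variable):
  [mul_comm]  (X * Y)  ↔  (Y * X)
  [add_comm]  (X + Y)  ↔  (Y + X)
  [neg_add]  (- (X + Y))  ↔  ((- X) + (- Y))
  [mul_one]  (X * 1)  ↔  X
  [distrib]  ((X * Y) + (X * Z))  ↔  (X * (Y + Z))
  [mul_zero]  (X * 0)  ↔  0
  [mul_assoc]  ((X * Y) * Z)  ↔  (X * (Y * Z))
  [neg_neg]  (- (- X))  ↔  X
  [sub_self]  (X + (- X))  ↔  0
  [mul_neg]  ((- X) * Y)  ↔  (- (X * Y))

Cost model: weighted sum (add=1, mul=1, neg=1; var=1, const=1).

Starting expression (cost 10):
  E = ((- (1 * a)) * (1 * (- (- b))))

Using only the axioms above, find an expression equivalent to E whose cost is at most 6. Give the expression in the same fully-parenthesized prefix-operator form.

1. [mul_comm →] (1 * a)  →  (a * 1);  E = ((- (a * 1)) * (1 * (- (- b))))
2. [mul_one →] (a * 1)  →  a;  E = ((- a) * (1 * (- (- b))))
3. [neg_neg →] (- (- b))  →  b;  cost 6 ≤ 6, done

((- a) * (1 * b))   [cost 6]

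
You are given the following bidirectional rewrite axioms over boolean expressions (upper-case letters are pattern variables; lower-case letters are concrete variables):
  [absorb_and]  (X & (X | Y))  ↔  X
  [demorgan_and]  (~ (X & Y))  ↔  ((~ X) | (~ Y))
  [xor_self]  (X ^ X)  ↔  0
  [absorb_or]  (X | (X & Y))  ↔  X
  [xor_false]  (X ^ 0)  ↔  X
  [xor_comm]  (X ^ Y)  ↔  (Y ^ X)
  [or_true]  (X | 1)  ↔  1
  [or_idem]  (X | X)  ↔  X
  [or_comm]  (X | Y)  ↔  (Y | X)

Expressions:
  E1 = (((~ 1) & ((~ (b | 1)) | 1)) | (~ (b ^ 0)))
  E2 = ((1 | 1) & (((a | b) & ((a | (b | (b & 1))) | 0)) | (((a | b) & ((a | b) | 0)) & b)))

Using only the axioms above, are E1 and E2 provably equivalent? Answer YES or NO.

The axioms are sound identities: if E1 ↔* E2 then E1 and E2 evaluate identically under any assignment.
Under a=0, b=0: E1 evaluates to 1, E2 to 0. Distinct ⇒ no rewrite sequence connects them.

NO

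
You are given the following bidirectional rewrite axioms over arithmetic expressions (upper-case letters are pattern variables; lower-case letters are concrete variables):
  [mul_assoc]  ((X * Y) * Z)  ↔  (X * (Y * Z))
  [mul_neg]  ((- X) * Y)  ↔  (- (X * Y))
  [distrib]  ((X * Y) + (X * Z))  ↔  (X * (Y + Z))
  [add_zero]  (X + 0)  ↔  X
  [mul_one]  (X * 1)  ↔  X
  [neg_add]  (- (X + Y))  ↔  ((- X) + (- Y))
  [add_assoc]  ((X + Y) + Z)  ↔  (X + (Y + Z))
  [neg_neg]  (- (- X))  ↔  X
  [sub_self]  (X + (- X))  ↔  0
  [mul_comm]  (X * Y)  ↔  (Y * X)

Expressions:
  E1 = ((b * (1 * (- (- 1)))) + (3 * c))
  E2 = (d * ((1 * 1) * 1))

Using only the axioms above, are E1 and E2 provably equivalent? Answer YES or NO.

All listed rules preserve value, hence provable equivalence implies equal values everywhere; look for a separating assignment.
b=0, c=0, d=1 gives E1 ↦ 0, E2 ↦ 1; values differ ⇒ not provably equivalent.

NO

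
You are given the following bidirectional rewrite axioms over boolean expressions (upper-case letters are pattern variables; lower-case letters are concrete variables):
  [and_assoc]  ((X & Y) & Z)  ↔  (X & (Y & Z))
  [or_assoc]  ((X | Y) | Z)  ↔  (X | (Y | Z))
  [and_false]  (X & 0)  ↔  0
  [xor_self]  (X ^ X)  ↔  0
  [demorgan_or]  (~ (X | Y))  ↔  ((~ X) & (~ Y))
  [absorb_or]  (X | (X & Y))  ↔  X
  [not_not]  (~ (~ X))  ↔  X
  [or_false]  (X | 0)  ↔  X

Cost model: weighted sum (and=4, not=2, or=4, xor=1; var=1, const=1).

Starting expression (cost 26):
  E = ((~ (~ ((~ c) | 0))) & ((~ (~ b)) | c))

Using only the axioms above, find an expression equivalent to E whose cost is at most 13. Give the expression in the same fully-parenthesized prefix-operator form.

((~ c) & (b | c))   [cost 13]

step 1: or_false (→) rewrites ((~ c) | 0) into (~ c), now ((~ (~ (~ c))) & ((~ (~ b)) | c))
step 2: not_not (→) rewrites (~ (~ c)) into c, now ((~ c) & ((~ (~ b)) | c))
step 3: not_not (→) rewrites (~ (~ b)) into b, reaching cost 13 (bound 13)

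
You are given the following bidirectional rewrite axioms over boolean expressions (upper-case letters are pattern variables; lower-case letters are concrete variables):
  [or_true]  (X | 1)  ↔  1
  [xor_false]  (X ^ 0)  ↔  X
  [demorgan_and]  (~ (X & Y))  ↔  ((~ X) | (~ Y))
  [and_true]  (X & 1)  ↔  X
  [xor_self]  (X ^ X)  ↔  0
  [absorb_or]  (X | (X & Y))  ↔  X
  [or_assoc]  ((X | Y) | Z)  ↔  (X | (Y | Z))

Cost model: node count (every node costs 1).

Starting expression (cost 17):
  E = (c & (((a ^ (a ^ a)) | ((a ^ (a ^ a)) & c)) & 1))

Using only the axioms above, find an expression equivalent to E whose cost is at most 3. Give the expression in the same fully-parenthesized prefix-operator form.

(1) ((a ^ (a ^ a)) | ((a ^ (a ^ a)) & c))  =[absorb_or →]=  (a ^ (a ^ a))    ⊢ (c & ((a ^ (a ^ a)) & 1))
(2) (a ^ a)  =[xor_self →]=  0    ⊢ (c & ((a ^ 0) & 1))
(3) ((a ^ 0) & 1)  =[and_true →]=  (a ^ 0)    ⊢ (c & (a ^ 0))
(4) (a ^ 0)  =[xor_false →]=  a    ⊢ cost 3, within 3

(c & a)   [cost 3]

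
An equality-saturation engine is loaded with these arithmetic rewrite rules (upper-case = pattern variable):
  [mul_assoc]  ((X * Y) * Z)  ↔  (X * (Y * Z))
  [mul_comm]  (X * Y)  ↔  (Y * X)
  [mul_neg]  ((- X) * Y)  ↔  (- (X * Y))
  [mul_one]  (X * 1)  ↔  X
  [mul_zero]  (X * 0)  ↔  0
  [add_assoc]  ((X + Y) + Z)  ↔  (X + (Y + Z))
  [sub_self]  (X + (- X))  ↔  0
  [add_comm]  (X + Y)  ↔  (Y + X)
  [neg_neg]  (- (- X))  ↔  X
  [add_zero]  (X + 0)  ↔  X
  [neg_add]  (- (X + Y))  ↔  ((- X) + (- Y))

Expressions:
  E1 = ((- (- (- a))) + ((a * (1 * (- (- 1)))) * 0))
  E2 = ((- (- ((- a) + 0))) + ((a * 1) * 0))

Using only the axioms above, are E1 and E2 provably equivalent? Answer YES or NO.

(1) (- (- 1))  =[neg_neg →]=  1    ⊢ ((- (- (- a))) + ((a * (1 * 1)) * 0))
(2) (1 * 1)  =[mul_one →]=  1    ⊢ ((- (- (- a))) + ((a * 1) * 0))
(3) (- a)  =[add_zero ←]=  ((- a) + 0)    ⊢ E2

YES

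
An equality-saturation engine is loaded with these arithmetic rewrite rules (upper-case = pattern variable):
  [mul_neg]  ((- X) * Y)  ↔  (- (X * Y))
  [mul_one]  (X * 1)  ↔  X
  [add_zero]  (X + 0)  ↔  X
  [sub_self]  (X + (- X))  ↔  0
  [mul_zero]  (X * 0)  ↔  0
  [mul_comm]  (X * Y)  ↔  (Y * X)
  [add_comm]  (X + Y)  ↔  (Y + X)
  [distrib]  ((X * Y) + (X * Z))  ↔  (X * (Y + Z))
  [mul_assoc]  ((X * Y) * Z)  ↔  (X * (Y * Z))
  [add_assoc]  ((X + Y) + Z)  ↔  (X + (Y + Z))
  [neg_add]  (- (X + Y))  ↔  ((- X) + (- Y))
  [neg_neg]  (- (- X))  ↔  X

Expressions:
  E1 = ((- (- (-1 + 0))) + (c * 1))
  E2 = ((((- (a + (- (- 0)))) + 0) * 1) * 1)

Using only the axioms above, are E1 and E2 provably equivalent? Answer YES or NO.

Every axiom is a valid identity, so a rewrite proof would force E1 and E2 to agree under every assignment.
At a=0, c=0: E1 = -1 but E2 = 0; they differ, so no derivation exists.

NO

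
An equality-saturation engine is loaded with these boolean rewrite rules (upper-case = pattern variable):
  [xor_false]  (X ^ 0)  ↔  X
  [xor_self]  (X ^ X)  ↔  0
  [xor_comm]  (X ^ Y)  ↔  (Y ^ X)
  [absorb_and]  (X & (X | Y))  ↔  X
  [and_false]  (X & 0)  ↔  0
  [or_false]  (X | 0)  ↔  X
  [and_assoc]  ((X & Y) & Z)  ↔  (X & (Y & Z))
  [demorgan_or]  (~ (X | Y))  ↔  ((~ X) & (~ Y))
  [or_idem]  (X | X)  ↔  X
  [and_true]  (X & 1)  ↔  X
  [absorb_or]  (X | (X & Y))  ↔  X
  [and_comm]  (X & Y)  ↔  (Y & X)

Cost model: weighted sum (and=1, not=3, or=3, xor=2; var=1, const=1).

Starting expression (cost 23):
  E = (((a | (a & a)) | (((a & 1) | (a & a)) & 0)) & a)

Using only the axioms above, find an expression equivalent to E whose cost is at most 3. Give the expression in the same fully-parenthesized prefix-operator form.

(a & a)   [cost 3]

(1) (a & 1)  =[and_true →]=  a    ⊢ (((a | (a & a)) | ((a | (a & a)) & 0)) & a)
(2) ((a | (a & a)) | ((a | (a & a)) & 0))  =[absorb_or →]=  (a | (a & a))    ⊢ ((a | (a & a)) & a)
(3) (a | (a & a))  =[absorb_or →]=  a    ⊢ cost 3, within 3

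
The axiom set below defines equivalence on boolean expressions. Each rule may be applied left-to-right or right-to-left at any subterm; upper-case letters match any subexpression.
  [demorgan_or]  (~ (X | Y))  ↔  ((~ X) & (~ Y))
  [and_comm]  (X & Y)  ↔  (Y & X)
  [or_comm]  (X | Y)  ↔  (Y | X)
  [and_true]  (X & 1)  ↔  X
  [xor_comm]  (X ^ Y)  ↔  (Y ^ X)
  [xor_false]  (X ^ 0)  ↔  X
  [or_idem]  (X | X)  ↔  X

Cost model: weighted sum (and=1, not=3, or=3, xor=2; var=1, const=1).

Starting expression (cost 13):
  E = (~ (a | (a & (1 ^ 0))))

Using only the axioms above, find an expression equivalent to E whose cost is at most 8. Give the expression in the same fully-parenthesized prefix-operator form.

(1) (a | (a & (1 ^ 0)))  =[or_comm →]=  ((a & (1 ^ 0)) | a)    ⊢ (~ ((a & (1 ^ 0)) | a))
(2) (1 ^ 0)  =[xor_false →]=  1    ⊢ (~ ((a & 1) | a))
(3) (a & 1)  =[and_true →]=  a    ⊢ cost 8, within 8

(~ (a | a))   [cost 8]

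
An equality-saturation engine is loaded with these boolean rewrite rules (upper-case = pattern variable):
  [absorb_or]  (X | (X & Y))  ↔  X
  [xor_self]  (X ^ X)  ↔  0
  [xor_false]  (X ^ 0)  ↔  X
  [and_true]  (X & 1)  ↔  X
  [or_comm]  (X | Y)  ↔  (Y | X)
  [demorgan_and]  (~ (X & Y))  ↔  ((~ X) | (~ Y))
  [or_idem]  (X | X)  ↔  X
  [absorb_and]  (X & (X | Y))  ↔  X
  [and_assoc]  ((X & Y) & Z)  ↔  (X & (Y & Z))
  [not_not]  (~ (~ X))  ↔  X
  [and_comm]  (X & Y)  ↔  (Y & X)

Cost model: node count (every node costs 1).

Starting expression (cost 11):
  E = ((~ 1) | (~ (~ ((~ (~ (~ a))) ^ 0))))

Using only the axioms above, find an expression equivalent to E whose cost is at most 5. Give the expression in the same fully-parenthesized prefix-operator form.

step 1: xor_false (→) rewrites ((~ (~ (~ a))) ^ 0) into (~ (~ (~ a))), now ((~ 1) | (~ (~ (~ (~ (~ a))))))
step 2: not_not (→) rewrites (~ (~ a)) into a, now ((~ 1) | (~ (~ (~ a))))
step 3: not_not (→) rewrites (~ (~ a)) into a, reaching cost 5 (bound 5)

((~ 1) | (~ a))   [cost 5]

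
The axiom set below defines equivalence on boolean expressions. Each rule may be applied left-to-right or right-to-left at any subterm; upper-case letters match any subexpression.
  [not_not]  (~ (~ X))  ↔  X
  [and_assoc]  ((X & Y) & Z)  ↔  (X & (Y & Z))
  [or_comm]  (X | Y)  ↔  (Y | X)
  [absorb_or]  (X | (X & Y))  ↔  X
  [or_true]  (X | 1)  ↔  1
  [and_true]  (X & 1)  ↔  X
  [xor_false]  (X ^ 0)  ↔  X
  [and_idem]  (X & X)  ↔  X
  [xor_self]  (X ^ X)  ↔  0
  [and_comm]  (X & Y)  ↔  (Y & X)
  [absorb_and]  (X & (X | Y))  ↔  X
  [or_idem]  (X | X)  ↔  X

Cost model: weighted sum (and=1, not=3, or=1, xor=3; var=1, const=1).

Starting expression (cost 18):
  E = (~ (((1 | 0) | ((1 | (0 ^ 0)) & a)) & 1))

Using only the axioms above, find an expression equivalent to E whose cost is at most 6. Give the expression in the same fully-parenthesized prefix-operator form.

(~ (1 | 0))   [cost 6]

1. [xor_false →] (0 ^ 0)  →  0;  E = (~ (((1 | 0) | ((1 | 0) & a)) & 1))
2. [absorb_or →] ((1 | 0) | ((1 | 0) & a))  →  (1 | 0);  E = (~ ((1 | 0) & 1))
3. [and_true →] ((1 | 0) & 1)  →  (1 | 0);  cost 6 ≤ 6, done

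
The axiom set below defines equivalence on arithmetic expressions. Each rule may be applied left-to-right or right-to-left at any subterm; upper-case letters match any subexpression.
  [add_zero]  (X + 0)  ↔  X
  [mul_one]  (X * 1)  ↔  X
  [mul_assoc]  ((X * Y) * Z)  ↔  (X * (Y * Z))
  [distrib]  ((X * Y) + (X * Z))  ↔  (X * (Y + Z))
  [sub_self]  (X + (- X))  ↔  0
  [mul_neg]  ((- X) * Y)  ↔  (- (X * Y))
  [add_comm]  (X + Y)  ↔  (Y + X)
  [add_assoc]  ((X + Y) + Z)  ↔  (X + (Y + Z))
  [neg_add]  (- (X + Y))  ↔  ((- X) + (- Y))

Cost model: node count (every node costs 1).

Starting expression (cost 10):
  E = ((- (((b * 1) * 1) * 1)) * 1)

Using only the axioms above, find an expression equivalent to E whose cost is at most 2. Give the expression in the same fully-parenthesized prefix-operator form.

1. [mul_one →] ((b * 1) * 1)  →  (b * 1);  E = ((- ((b * 1) * 1)) * 1)
2. [mul_one →] (b * 1)  →  b;  E = ((- (b * 1)) * 1)
3. [mul_one →] (b * 1)  →  b;  E = ((- b) * 1)
4. [mul_one →] ((- b) * 1)  →  (- b);  cost 2 ≤ 2, done

(- b)   [cost 2]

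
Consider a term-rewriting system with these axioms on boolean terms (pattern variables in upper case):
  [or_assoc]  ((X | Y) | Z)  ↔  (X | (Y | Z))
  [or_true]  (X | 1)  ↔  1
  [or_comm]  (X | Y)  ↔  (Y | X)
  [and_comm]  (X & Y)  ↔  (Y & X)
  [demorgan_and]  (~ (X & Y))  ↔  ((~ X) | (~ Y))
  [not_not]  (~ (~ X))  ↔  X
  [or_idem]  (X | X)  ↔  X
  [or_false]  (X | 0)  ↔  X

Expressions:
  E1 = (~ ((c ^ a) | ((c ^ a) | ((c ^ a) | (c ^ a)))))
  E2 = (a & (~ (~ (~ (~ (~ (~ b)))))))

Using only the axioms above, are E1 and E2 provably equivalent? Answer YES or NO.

All listed rules preserve value, hence provable equivalence implies equal values everywhere; look for a separating assignment.
a=0, b=0, c=0 gives E1 ↦ 1, E2 ↦ 0; values differ ⇒ not provably equivalent.

NO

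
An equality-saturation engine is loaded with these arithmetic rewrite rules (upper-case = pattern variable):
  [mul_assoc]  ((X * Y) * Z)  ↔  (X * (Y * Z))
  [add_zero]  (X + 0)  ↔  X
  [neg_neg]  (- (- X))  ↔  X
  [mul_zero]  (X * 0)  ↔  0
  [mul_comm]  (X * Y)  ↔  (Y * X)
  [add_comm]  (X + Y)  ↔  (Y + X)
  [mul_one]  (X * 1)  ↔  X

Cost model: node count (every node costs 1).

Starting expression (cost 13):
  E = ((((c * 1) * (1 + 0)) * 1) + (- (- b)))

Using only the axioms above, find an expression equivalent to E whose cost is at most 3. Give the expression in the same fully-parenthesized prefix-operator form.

(c + b)   [cost 3]

1. [mul_one →] (((c * 1) * (1 + 0)) * 1)  →  ((c * 1) * (1 + 0));  E = (((c * 1) * (1 + 0)) + (- (- b)))
2. [add_zero →] (1 + 0)  →  1;  E = (((c * 1) * 1) + (- (- b)))
3. [mul_one →] ((c * 1) * 1)  →  (c * 1);  E = ((c * 1) + (- (- b)))
4. [neg_neg →] (- (- b))  →  b;  E = ((c * 1) + b)
5. [mul_one →] (c * 1)  →  c;  cost 3 ≤ 3, done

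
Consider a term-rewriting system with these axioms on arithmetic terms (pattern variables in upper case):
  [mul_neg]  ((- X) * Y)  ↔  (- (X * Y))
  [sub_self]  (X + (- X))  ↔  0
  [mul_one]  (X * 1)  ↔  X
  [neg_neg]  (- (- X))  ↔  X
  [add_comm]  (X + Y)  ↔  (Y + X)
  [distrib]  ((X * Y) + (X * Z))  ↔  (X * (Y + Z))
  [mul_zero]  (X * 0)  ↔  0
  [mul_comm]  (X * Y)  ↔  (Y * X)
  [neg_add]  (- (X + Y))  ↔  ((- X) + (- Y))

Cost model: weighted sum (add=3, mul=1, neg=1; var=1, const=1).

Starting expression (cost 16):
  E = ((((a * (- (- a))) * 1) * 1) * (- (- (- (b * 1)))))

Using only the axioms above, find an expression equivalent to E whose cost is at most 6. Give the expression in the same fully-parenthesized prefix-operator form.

((- b) * (a * a))   [cost 6]

1. [mul_one →] ((a * (- (- a))) * 1)  →  (a * (- (- a)));  E = (((a * (- (- a))) * 1) * (- (- (- (b * 1)))))
2. [neg_neg →] (- (- a))  →  a;  E = (((a * a) * 1) * (- (- (- (b * 1)))))
3. [mul_comm →] (((a * a) * 1) * (- (- (- (b * 1)))))  →  ((- (- (- (b * 1)))) * ((a * a) * 1))
4. [mul_one →] ((a * a) * 1)  →  (a * a);  E = ((- (- (- (b * 1)))) * (a * a))
5. [mul_one →] (b * 1)  →  b;  E = ((- (- (- b))) * (a * a))
6. [neg_neg →] (- (- b))  →  b;  cost 6 ≤ 6, done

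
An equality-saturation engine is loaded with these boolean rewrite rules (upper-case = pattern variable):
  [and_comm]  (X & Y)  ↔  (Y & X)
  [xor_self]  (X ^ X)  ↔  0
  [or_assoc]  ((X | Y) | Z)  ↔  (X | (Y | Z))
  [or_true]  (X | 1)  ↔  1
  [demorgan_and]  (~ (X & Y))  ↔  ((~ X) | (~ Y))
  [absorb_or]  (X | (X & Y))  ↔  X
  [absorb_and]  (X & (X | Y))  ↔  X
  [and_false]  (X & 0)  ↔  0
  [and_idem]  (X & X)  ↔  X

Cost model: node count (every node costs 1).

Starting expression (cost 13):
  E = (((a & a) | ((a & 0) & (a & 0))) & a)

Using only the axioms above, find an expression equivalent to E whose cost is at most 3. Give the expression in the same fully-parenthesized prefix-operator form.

step 1: and_idem (→) rewrites ((a & 0) & (a & 0)) into (a & 0), now (((a & a) | (a & 0)) & a)
step 2: and_idem (→) rewrites (a & a) into a, now ((a | (a & 0)) & a)
step 3: absorb_or (→) rewrites (a | (a & 0)) into a, reaching cost 3 (bound 3)

(a & a)   [cost 3]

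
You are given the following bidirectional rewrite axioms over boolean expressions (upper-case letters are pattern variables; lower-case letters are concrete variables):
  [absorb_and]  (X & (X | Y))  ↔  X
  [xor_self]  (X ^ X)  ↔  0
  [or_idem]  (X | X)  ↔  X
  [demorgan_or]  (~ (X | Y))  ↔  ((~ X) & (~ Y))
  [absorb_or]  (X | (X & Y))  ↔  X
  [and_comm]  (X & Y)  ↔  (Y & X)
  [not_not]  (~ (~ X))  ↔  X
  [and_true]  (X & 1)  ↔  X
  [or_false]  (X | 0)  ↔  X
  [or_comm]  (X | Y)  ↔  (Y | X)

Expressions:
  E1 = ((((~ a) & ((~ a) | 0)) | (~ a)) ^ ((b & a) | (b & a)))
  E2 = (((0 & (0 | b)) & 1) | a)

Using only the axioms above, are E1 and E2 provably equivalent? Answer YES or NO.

Every axiom is a valid identity, so a rewrite proof would force E1 and E2 to agree under every assignment.
At a=0, b=0: E1 = 1 but E2 = 0; they differ, so no derivation exists.

NO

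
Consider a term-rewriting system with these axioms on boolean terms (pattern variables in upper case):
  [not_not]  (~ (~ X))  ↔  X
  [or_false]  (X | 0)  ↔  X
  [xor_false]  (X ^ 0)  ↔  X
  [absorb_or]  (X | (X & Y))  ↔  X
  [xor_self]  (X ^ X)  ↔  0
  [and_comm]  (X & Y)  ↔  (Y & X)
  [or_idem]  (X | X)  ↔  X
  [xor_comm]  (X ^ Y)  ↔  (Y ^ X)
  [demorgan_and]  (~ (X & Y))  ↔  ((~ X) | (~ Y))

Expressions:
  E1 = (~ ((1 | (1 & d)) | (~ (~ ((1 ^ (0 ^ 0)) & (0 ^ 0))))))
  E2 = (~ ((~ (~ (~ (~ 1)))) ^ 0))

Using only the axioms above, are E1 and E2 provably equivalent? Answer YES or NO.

YES

(1) (~ (~ ((1 ^ (0 ^ 0)) & (0 ^ 0))))  =[not_not →]=  ((1 ^ (0 ^ 0)) & (0 ^ 0))    ⊢ (~ ((1 | (1 & d)) | ((1 ^ (0 ^ 0)) & (0 ^ 0))))
(2) (0 ^ 0)  =[xor_false →]=  0    ⊢ (~ ((1 | (1 & d)) | ((1 ^ 0) & (0 ^ 0))))
(3) (0 ^ 0)  =[xor_false →]=  0    ⊢ (~ ((1 | (1 & d)) | ((1 ^ 0) & 0)))
(4) (1 | (1 & d))  =[absorb_or →]=  1    ⊢ (~ (1 | ((1 ^ 0) & 0)))
(5) (1 ^ 0)  =[xor_false →]=  1    ⊢ (~ (1 | (1 & 0)))
(6) (1 | (1 & 0))  =[absorb_or →]=  1    ⊢ (~ 1)
(7) 1  =[xor_false ←]=  (1 ^ 0)    ⊢ (~ (1 ^ 0))
(8) 1  =[not_not ←]=  (~ (~ 1))    ⊢ (~ ((~ (~ 1)) ^ 0))
(9) 1  =[not_not ←]=  (~ (~ 1))    ⊢ E2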